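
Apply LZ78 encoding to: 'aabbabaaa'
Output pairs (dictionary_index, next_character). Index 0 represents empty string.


LZ78 encoding steps:
Dictionary: {0: ''}
Step 1: w='' (idx 0), next='a' -> output (0, 'a'), add 'a' as idx 1
Step 2: w='a' (idx 1), next='b' -> output (1, 'b'), add 'ab' as idx 2
Step 3: w='' (idx 0), next='b' -> output (0, 'b'), add 'b' as idx 3
Step 4: w='ab' (idx 2), next='a' -> output (2, 'a'), add 'aba' as idx 4
Step 5: w='a' (idx 1), next='a' -> output (1, 'a'), add 'aa' as idx 5


Encoded: [(0, 'a'), (1, 'b'), (0, 'b'), (2, 'a'), (1, 'a')]


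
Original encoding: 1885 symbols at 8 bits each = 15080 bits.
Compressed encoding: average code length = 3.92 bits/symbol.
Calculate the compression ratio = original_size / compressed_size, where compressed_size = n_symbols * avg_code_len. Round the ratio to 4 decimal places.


original_size = n_symbols * orig_bits = 1885 * 8 = 15080 bits
compressed_size = n_symbols * avg_code_len = 1885 * 3.92 = 7389.2 bits
ratio = original_size / compressed_size = 15080 / 7389.2 = 2.0408

Compression ratio = 2.0408


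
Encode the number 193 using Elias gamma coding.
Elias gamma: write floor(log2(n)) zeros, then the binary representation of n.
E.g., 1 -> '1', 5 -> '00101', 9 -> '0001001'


num_bits = floor(log2(193)) + 1 = 8
leading_zeros = num_bits - 1 = 7
binary(193) = 11000001

Elias gamma(193) = '0000000' + '11000001' = 000000011000001 (15 bits)


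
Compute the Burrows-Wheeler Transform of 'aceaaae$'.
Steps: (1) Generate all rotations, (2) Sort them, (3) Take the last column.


Rotations (sorted):
  0: $aceaaae -> last char: e
  1: aaae$ace -> last char: e
  2: aae$acea -> last char: a
  3: aceaaae$ -> last char: $
  4: ae$aceaa -> last char: a
  5: ceaaae$a -> last char: a
  6: e$aceaaa -> last char: a
  7: eaaae$ac -> last char: c


BWT = eea$aaac


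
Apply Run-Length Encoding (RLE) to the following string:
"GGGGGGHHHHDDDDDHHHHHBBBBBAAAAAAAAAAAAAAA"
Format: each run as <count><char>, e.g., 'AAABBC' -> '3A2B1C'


Scanning runs left to right:
  i=0: run of 'G' x 6 -> '6G'
  i=6: run of 'H' x 4 -> '4H'
  i=10: run of 'D' x 5 -> '5D'
  i=15: run of 'H' x 5 -> '5H'
  i=20: run of 'B' x 5 -> '5B'
  i=25: run of 'A' x 15 -> '15A'

RLE = 6G4H5D5H5B15A


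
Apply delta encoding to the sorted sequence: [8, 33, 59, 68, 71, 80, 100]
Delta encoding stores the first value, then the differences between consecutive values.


First value: 8
Deltas:
  33 - 8 = 25
  59 - 33 = 26
  68 - 59 = 9
  71 - 68 = 3
  80 - 71 = 9
  100 - 80 = 20


Delta encoded: [8, 25, 26, 9, 3, 9, 20]


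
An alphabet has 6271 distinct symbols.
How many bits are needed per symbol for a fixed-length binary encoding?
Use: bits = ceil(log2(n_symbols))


log2(6271) = 12.6145
Bracket: 2^12 = 4096 < 6271 <= 2^13 = 8192
So ceil(log2(6271)) = 13

bits = ceil(log2(6271)) = ceil(12.6145) = 13 bits


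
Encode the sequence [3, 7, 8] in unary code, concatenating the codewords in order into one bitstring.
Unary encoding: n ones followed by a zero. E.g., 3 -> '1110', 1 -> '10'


Encode each number as n ones followed by a terminating 0:
  3 -> 1110 (4 bits)
  7 -> 11111110 (8 bits)
  8 -> 111111110 (9 bits)
Total length = 4 + 8 + 9 = 21 bits.

Unary([3, 7, 8]) = 111011111110111111110 (21 bits)


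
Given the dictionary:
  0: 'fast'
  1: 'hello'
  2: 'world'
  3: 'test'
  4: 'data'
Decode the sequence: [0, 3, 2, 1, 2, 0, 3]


Look up each index in the dictionary:
  0 -> 'fast'
  3 -> 'test'
  2 -> 'world'
  1 -> 'hello'
  2 -> 'world'
  0 -> 'fast'
  3 -> 'test'

Decoded: "fast test world hello world fast test"


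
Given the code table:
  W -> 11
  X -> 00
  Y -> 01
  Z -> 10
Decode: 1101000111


Decoding:
11 -> W
01 -> Y
00 -> X
01 -> Y
11 -> W


Result: WYXYW


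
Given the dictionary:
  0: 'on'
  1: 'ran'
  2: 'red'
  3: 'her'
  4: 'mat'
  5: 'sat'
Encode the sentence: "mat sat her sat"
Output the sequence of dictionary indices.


Look up each word in the dictionary:
  'mat' -> 4
  'sat' -> 5
  'her' -> 3
  'sat' -> 5

Encoded: [4, 5, 3, 5]


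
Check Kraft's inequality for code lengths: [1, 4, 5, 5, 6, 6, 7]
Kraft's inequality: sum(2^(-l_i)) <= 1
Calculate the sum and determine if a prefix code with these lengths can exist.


Sum = 2^(-1) + 2^(-4) + 2^(-5) + 2^(-5) + 2^(-6) + 2^(-6) + 2^(-7)
    = 0.5 + 0.0625 + 0.03125 + 0.03125 + 0.015625 + 0.015625 + 0.0078125
    = 85/128 = 0.6640625
Since 0.6640625 <= 1, Kraft's inequality IS satisfied.
A prefix code with these lengths CAN exist.

Kraft sum = 0.6640625. Satisfied.


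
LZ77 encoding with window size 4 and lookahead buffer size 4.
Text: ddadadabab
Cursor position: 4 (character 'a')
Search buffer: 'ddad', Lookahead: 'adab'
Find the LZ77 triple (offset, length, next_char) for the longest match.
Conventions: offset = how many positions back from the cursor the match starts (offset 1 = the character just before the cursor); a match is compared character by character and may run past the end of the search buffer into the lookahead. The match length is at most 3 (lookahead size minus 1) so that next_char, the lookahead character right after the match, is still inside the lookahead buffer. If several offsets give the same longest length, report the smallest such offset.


Try each offset into the search buffer:
  offset=1 (pos 3, char 'd'): match length 0
  offset=2 (pos 2, char 'a'): match length 3
  offset=3 (pos 1, char 'd'): match length 0
  offset=4 (pos 0, char 'd'): match length 0
Longest match has length 3 at offset 2.
next_char = character at position 4 + 3 = 7 -> 'b'

Best match: offset=2, length=3 (matching 'ada' starting at position 2)
LZ77 triple: (2, 3, 'b')


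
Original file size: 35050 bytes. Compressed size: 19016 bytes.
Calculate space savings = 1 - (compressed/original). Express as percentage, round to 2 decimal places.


ratio = compressed/original = 19016/35050 = 0.542539
savings = 1 - ratio = 1 - 0.542539 = 0.457461
as a percentage: 0.457461 * 100 = 45.75%

Space savings = 1 - 19016/35050 = 45.75%


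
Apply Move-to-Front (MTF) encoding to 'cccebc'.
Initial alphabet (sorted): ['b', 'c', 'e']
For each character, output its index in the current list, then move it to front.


MTF encoding:
'c': index 1 in ['b', 'c', 'e'] -> ['c', 'b', 'e']
'c': index 0 in ['c', 'b', 'e'] -> ['c', 'b', 'e']
'c': index 0 in ['c', 'b', 'e'] -> ['c', 'b', 'e']
'e': index 2 in ['c', 'b', 'e'] -> ['e', 'c', 'b']
'b': index 2 in ['e', 'c', 'b'] -> ['b', 'e', 'c']
'c': index 2 in ['b', 'e', 'c'] -> ['c', 'b', 'e']


Output: [1, 0, 0, 2, 2, 2]


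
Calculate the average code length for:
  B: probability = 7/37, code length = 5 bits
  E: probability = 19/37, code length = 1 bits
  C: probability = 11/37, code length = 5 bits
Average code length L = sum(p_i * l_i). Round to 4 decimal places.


Weighted contributions p_i * l_i:
  B: (7/37) * 5 = 35/37
  E: (19/37) * 1 = 19/37
  C: (11/37) * 5 = 55/37
Sum = (35 + 19 + 55)/37 = 109/37

L = 109/37 = 2.9459 bits/symbol


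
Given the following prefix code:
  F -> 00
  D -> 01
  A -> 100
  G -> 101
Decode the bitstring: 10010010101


Decoding step by step:
Bits 100 -> A
Bits 100 -> A
Bits 101 -> G
Bits 01 -> D


Decoded message: AAGD


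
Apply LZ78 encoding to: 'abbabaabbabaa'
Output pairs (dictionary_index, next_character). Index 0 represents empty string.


LZ78 encoding steps:
Dictionary: {0: ''}
Step 1: w='' (idx 0), next='a' -> output (0, 'a'), add 'a' as idx 1
Step 2: w='' (idx 0), next='b' -> output (0, 'b'), add 'b' as idx 2
Step 3: w='b' (idx 2), next='a' -> output (2, 'a'), add 'ba' as idx 3
Step 4: w='ba' (idx 3), next='a' -> output (3, 'a'), add 'baa' as idx 4
Step 5: w='b' (idx 2), next='b' -> output (2, 'b'), add 'bb' as idx 5
Step 6: w='a' (idx 1), next='b' -> output (1, 'b'), add 'ab' as idx 6
Step 7: w='a' (idx 1), next='a' -> output (1, 'a'), add 'aa' as idx 7


Encoded: [(0, 'a'), (0, 'b'), (2, 'a'), (3, 'a'), (2, 'b'), (1, 'b'), (1, 'a')]


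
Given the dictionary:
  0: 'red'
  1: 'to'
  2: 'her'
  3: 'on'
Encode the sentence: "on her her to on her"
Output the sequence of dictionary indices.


Look up each word in the dictionary:
  'on' -> 3
  'her' -> 2
  'her' -> 2
  'to' -> 1
  'on' -> 3
  'her' -> 2

Encoded: [3, 2, 2, 1, 3, 2]


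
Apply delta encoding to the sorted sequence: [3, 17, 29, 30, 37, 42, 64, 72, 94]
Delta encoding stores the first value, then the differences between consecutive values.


First value: 3
Deltas:
  17 - 3 = 14
  29 - 17 = 12
  30 - 29 = 1
  37 - 30 = 7
  42 - 37 = 5
  64 - 42 = 22
  72 - 64 = 8
  94 - 72 = 22


Delta encoded: [3, 14, 12, 1, 7, 5, 22, 8, 22]


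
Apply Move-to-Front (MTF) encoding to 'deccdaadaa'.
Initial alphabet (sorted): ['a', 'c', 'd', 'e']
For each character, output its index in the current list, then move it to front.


MTF encoding:
'd': index 2 in ['a', 'c', 'd', 'e'] -> ['d', 'a', 'c', 'e']
'e': index 3 in ['d', 'a', 'c', 'e'] -> ['e', 'd', 'a', 'c']
'c': index 3 in ['e', 'd', 'a', 'c'] -> ['c', 'e', 'd', 'a']
'c': index 0 in ['c', 'e', 'd', 'a'] -> ['c', 'e', 'd', 'a']
'd': index 2 in ['c', 'e', 'd', 'a'] -> ['d', 'c', 'e', 'a']
'a': index 3 in ['d', 'c', 'e', 'a'] -> ['a', 'd', 'c', 'e']
'a': index 0 in ['a', 'd', 'c', 'e'] -> ['a', 'd', 'c', 'e']
'd': index 1 in ['a', 'd', 'c', 'e'] -> ['d', 'a', 'c', 'e']
'a': index 1 in ['d', 'a', 'c', 'e'] -> ['a', 'd', 'c', 'e']
'a': index 0 in ['a', 'd', 'c', 'e'] -> ['a', 'd', 'c', 'e']


Output: [2, 3, 3, 0, 2, 3, 0, 1, 1, 0]


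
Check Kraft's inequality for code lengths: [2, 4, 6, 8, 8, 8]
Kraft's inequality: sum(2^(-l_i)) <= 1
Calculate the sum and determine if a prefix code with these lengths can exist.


Sum = 2^(-2) + 2^(-4) + 2^(-6) + 2^(-8) + 2^(-8) + 2^(-8)
    = 0.25 + 0.0625 + 0.015625 + 0.00390625 + 0.00390625 + 0.00390625
    = 87/256 = 0.33984375
Since 0.33984375 <= 1, Kraft's inequality IS satisfied.
A prefix code with these lengths CAN exist.

Kraft sum = 0.33984375. Satisfied.


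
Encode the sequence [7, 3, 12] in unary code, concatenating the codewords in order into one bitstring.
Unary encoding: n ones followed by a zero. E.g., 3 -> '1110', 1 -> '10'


Encode each number as n ones followed by a terminating 0:
  7 -> 11111110 (8 bits)
  3 -> 1110 (4 bits)
  12 -> 1111111111110 (13 bits)
Total length = 8 + 4 + 13 = 25 bits.

Unary([7, 3, 12]) = 1111111011101111111111110 (25 bits)


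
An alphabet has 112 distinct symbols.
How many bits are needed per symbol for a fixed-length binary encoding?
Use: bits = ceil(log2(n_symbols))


log2(112) = 6.8074
Bracket: 2^6 = 64 < 112 <= 2^7 = 128
So ceil(log2(112)) = 7

bits = ceil(log2(112)) = ceil(6.8074) = 7 bits


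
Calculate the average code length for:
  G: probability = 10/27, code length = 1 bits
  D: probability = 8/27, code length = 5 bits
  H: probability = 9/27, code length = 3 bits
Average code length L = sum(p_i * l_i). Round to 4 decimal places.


Weighted contributions p_i * l_i:
  G: (10/27) * 1 = 10/27
  D: (8/27) * 5 = 40/27
  H: (9/27) * 3 = 27/27
Sum = (10 + 40 + 27)/27 = 77/27

L = 77/27 = 2.8519 bits/symbol


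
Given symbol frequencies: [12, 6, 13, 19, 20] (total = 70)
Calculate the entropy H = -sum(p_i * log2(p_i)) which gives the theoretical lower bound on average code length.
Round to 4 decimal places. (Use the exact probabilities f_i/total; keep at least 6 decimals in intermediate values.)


Per-symbol terms -p_i * log2(p_i) with p_i = f_i/70:
  p = 12/70 = 0.171429: log2(p) = -2.544321, -p*log2(p) = 0.436169
  p = 6/70 = 0.085714: log2(p) = -3.544321, -p*log2(p) = 0.303799
  p = 13/70 = 0.185714: log2(p) = -2.428843, -p*log2(p) = 0.451071
  p = 19/70 = 0.271429: log2(p) = -1.881356, -p*log2(p) = 0.510654
  p = 20/70 = 0.285714: log2(p) = -1.807355, -p*log2(p) = 0.516387
H = 0.436169 + 0.303799 + 0.451071 + 0.510654 + 0.516387 = 2.218080

H = 2.2181 bits/symbol


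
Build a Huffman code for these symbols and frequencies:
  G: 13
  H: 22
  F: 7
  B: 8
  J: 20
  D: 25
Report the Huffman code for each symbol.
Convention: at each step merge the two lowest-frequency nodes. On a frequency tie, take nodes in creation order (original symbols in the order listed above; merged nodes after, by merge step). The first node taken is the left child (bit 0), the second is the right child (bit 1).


Huffman tree construction:
Step 1: Merge F(7) + B(8) = 15
Step 2: Merge G(13) + (F+B)(15) = 28
Step 3: Merge J(20) + H(22) = 42
Step 4: Merge D(25) + (G+(F+B))(28) = 53
Step 5: Merge (J+H)(42) + (D+(G+(F+B)))(53) = 95
Read each symbol's code off the tree from the root (left child = 0, right child = 1).

Codes:
  G: 110 (length 3)
  H: 01 (length 2)
  F: 1110 (length 4)
  B: 1111 (length 4)
  J: 00 (length 2)
  D: 10 (length 2)
Average code length: 233/95 = 2.4526 bits/symbol


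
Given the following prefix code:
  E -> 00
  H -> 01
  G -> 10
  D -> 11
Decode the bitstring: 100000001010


Decoding step by step:
Bits 10 -> G
Bits 00 -> E
Bits 00 -> E
Bits 00 -> E
Bits 10 -> G
Bits 10 -> G


Decoded message: GEEEGG


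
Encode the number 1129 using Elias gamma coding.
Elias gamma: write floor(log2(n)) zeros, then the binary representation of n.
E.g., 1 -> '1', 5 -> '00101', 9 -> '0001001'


num_bits = floor(log2(1129)) + 1 = 11
leading_zeros = num_bits - 1 = 10
binary(1129) = 10001101001

Elias gamma(1129) = '0000000000' + '10001101001' = 000000000010001101001 (21 bits)


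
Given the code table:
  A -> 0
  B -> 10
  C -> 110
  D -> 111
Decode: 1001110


Decoding:
10 -> B
0 -> A
111 -> D
0 -> A


Result: BADA


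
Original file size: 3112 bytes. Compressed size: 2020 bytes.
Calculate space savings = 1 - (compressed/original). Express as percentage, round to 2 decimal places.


ratio = compressed/original = 2020/3112 = 0.6491
savings = 1 - ratio = 1 - 0.6491 = 0.3509
as a percentage: 0.3509 * 100 = 35.09%

Space savings = 1 - 2020/3112 = 35.09%


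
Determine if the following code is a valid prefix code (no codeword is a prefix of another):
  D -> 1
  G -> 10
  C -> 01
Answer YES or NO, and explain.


Checking each pair (does one codeword prefix another?):
  D='1' vs G='10': prefix -- VIOLATION

NO -- this is NOT a valid prefix code. D (1) is a prefix of G (10).


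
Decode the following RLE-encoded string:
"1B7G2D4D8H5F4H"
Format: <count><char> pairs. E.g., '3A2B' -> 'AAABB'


Expanding each <count><char> pair:
  1B -> 'B'
  7G -> 'GGGGGGG'
  2D -> 'DD'
  4D -> 'DDDD'
  8H -> 'HHHHHHHH'
  5F -> 'FFFFF'
  4H -> 'HHHH'

Decoded = BGGGGGGGDDDDDDHHHHHHHHFFFFFHHHH


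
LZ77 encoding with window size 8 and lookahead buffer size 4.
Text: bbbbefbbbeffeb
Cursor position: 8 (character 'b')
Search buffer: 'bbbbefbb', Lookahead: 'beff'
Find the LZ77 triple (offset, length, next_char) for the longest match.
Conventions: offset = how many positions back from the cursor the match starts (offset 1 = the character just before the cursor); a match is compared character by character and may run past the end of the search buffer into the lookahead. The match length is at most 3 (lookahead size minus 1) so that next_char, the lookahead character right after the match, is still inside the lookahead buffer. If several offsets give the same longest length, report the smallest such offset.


Try each offset into the search buffer:
  offset=1 (pos 7, char 'b'): match length 1
  offset=2 (pos 6, char 'b'): match length 1
  offset=3 (pos 5, char 'f'): match length 0
  offset=4 (pos 4, char 'e'): match length 0
  offset=5 (pos 3, char 'b'): match length 3
  offset=6 (pos 2, char 'b'): match length 1
  offset=7 (pos 1, char 'b'): match length 1
  offset=8 (pos 0, char 'b'): match length 1
Longest match has length 3 at offset 5.
next_char = character at position 8 + 3 = 11 -> 'f'

Best match: offset=5, length=3 (matching 'bef' starting at position 3)
LZ77 triple: (5, 3, 'f')


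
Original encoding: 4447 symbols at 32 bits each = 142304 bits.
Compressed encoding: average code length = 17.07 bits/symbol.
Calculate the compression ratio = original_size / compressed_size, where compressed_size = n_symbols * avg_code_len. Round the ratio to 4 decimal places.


original_size = n_symbols * orig_bits = 4447 * 32 = 142304 bits
compressed_size = n_symbols * avg_code_len = 4447 * 17.07 = 75910.29 bits
ratio = original_size / compressed_size = 142304 / 75910.29 = 1.8746

Compression ratio = 1.8746


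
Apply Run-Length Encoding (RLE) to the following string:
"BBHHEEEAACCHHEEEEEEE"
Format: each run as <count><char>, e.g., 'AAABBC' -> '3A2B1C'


Scanning runs left to right:
  i=0: run of 'B' x 2 -> '2B'
  i=2: run of 'H' x 2 -> '2H'
  i=4: run of 'E' x 3 -> '3E'
  i=7: run of 'A' x 2 -> '2A'
  i=9: run of 'C' x 2 -> '2C'
  i=11: run of 'H' x 2 -> '2H'
  i=13: run of 'E' x 7 -> '7E'

RLE = 2B2H3E2A2C2H7E


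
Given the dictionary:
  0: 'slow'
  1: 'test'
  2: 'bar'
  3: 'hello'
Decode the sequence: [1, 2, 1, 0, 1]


Look up each index in the dictionary:
  1 -> 'test'
  2 -> 'bar'
  1 -> 'test'
  0 -> 'slow'
  1 -> 'test'

Decoded: "test bar test slow test"


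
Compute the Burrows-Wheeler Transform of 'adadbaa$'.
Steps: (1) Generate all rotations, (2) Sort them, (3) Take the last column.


Rotations (sorted):
  0: $adadbaa -> last char: a
  1: a$adadba -> last char: a
  2: aa$adadb -> last char: b
  3: adadbaa$ -> last char: $
  4: adbaa$ad -> last char: d
  5: baa$adad -> last char: d
  6: dadbaa$a -> last char: a
  7: dbaa$ada -> last char: a


BWT = aab$ddaa


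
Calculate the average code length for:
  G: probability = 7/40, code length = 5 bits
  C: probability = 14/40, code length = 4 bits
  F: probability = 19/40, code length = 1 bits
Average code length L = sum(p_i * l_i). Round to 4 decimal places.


Weighted contributions p_i * l_i:
  G: (7/40) * 5 = 35/40
  C: (14/40) * 4 = 56/40
  F: (19/40) * 1 = 19/40
Sum = (35 + 56 + 19)/40 = 110/40

L = 110/40 = 2.7500 bits/symbol


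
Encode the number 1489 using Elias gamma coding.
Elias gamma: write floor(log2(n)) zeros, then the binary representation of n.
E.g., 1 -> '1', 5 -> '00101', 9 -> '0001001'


num_bits = floor(log2(1489)) + 1 = 11
leading_zeros = num_bits - 1 = 10
binary(1489) = 10111010001

Elias gamma(1489) = '0000000000' + '10111010001' = 000000000010111010001 (21 bits)


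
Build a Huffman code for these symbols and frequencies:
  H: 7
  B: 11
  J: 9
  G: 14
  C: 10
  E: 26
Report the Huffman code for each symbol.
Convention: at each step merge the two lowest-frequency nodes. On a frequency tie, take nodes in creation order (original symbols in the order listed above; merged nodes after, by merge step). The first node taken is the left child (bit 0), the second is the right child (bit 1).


Huffman tree construction:
Step 1: Merge H(7) + J(9) = 16
Step 2: Merge C(10) + B(11) = 21
Step 3: Merge G(14) + (H+J)(16) = 30
Step 4: Merge (C+B)(21) + E(26) = 47
Step 5: Merge (G+(H+J))(30) + ((C+B)+E)(47) = 77
Read each symbol's code off the tree from the root (left child = 0, right child = 1).

Codes:
  H: 010 (length 3)
  B: 101 (length 3)
  J: 011 (length 3)
  G: 00 (length 2)
  C: 100 (length 3)
  E: 11 (length 2)
Average code length: 191/77 = 2.4805 bits/symbol


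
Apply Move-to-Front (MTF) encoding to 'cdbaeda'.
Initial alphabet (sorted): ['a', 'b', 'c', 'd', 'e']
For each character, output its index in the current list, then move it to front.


MTF encoding:
'c': index 2 in ['a', 'b', 'c', 'd', 'e'] -> ['c', 'a', 'b', 'd', 'e']
'd': index 3 in ['c', 'a', 'b', 'd', 'e'] -> ['d', 'c', 'a', 'b', 'e']
'b': index 3 in ['d', 'c', 'a', 'b', 'e'] -> ['b', 'd', 'c', 'a', 'e']
'a': index 3 in ['b', 'd', 'c', 'a', 'e'] -> ['a', 'b', 'd', 'c', 'e']
'e': index 4 in ['a', 'b', 'd', 'c', 'e'] -> ['e', 'a', 'b', 'd', 'c']
'd': index 3 in ['e', 'a', 'b', 'd', 'c'] -> ['d', 'e', 'a', 'b', 'c']
'a': index 2 in ['d', 'e', 'a', 'b', 'c'] -> ['a', 'd', 'e', 'b', 'c']


Output: [2, 3, 3, 3, 4, 3, 2]


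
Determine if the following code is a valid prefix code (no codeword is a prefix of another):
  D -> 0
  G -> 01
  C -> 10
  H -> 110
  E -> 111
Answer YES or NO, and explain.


Checking each pair (does one codeword prefix another?):
  D='0' vs G='01': prefix -- VIOLATION

NO -- this is NOT a valid prefix code. D (0) is a prefix of G (01).


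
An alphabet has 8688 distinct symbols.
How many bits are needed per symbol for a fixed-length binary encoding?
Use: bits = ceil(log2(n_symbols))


log2(8688) = 13.0848
Bracket: 2^13 = 8192 < 8688 <= 2^14 = 16384
So ceil(log2(8688)) = 14

bits = ceil(log2(8688)) = ceil(13.0848) = 14 bits


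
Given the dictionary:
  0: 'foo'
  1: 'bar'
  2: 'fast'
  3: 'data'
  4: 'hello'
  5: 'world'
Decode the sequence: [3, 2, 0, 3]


Look up each index in the dictionary:
  3 -> 'data'
  2 -> 'fast'
  0 -> 'foo'
  3 -> 'data'

Decoded: "data fast foo data"


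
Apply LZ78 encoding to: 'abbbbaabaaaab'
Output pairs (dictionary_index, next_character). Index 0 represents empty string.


LZ78 encoding steps:
Dictionary: {0: ''}
Step 1: w='' (idx 0), next='a' -> output (0, 'a'), add 'a' as idx 1
Step 2: w='' (idx 0), next='b' -> output (0, 'b'), add 'b' as idx 2
Step 3: w='b' (idx 2), next='b' -> output (2, 'b'), add 'bb' as idx 3
Step 4: w='b' (idx 2), next='a' -> output (2, 'a'), add 'ba' as idx 4
Step 5: w='a' (idx 1), next='b' -> output (1, 'b'), add 'ab' as idx 5
Step 6: w='a' (idx 1), next='a' -> output (1, 'a'), add 'aa' as idx 6
Step 7: w='aa' (idx 6), next='b' -> output (6, 'b'), add 'aab' as idx 7


Encoded: [(0, 'a'), (0, 'b'), (2, 'b'), (2, 'a'), (1, 'b'), (1, 'a'), (6, 'b')]


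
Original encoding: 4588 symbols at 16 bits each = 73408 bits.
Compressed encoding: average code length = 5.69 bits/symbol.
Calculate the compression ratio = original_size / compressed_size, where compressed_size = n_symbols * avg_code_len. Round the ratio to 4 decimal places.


original_size = n_symbols * orig_bits = 4588 * 16 = 73408 bits
compressed_size = n_symbols * avg_code_len = 4588 * 5.69 = 26105.72 bits
ratio = original_size / compressed_size = 73408 / 26105.72 = 2.812

Compression ratio = 2.812


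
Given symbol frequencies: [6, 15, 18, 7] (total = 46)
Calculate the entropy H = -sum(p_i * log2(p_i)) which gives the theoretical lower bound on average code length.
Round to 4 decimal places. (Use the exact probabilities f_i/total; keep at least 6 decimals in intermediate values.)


Per-symbol terms -p_i * log2(p_i) with p_i = f_i/46:
  p = 6/46 = 0.130435: log2(p) = -2.938599, -p*log2(p) = 0.383296
  p = 15/46 = 0.326087: log2(p) = -1.616671, -p*log2(p) = 0.527175
  p = 18/46 = 0.391304: log2(p) = -1.353637, -p*log2(p) = 0.529684
  p = 7/46 = 0.152174: log2(p) = -2.716207, -p*log2(p) = 0.413336
H = 0.383296 + 0.527175 + 0.529684 + 0.413336 = 1.853491

H = 1.8535 bits/symbol


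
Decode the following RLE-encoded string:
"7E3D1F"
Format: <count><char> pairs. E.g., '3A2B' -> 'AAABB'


Expanding each <count><char> pair:
  7E -> 'EEEEEEE'
  3D -> 'DDD'
  1F -> 'F'

Decoded = EEEEEEEDDDF


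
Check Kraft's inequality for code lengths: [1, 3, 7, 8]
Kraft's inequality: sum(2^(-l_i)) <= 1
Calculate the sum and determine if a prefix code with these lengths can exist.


Sum = 2^(-1) + 2^(-3) + 2^(-7) + 2^(-8)
    = 0.5 + 0.125 + 0.0078125 + 0.00390625
    = 163/256 = 0.63671875
Since 0.63671875 <= 1, Kraft's inequality IS satisfied.
A prefix code with these lengths CAN exist.

Kraft sum = 0.63671875. Satisfied.


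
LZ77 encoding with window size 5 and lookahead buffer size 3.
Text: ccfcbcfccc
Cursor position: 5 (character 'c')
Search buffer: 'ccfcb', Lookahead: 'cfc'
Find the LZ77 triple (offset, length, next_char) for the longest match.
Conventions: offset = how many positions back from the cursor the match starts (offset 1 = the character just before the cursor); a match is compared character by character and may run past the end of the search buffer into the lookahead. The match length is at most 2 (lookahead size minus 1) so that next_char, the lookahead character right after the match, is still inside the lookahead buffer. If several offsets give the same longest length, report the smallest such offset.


Try each offset into the search buffer:
  offset=1 (pos 4, char 'b'): match length 0
  offset=2 (pos 3, char 'c'): match length 1
  offset=3 (pos 2, char 'f'): match length 0
  offset=4 (pos 1, char 'c'): match length 2
  offset=5 (pos 0, char 'c'): match length 1
Longest match has length 2 at offset 4.
next_char = character at position 5 + 2 = 7 -> 'c'

Best match: offset=4, length=2 (matching 'cf' starting at position 1)
LZ77 triple: (4, 2, 'c')


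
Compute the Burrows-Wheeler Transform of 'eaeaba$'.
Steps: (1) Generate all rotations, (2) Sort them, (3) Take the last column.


Rotations (sorted):
  0: $eaeaba -> last char: a
  1: a$eaeab -> last char: b
  2: aba$eae -> last char: e
  3: aeaba$e -> last char: e
  4: ba$eaea -> last char: a
  5: eaba$ea -> last char: a
  6: eaeaba$ -> last char: $


BWT = abeeaa$


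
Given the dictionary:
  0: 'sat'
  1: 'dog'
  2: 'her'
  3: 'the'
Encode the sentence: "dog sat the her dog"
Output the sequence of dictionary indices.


Look up each word in the dictionary:
  'dog' -> 1
  'sat' -> 0
  'the' -> 3
  'her' -> 2
  'dog' -> 1

Encoded: [1, 0, 3, 2, 1]


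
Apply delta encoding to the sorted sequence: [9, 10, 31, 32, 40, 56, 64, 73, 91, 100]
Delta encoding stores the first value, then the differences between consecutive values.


First value: 9
Deltas:
  10 - 9 = 1
  31 - 10 = 21
  32 - 31 = 1
  40 - 32 = 8
  56 - 40 = 16
  64 - 56 = 8
  73 - 64 = 9
  91 - 73 = 18
  100 - 91 = 9


Delta encoded: [9, 1, 21, 1, 8, 16, 8, 9, 18, 9]


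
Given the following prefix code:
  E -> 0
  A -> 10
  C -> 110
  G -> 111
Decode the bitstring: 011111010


Decoding step by step:
Bits 0 -> E
Bits 111 -> G
Bits 110 -> C
Bits 10 -> A


Decoded message: EGCA


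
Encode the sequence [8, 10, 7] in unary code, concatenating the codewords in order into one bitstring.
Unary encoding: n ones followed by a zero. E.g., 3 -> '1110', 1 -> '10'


Encode each number as n ones followed by a terminating 0:
  8 -> 111111110 (9 bits)
  10 -> 11111111110 (11 bits)
  7 -> 11111110 (8 bits)
Total length = 9 + 11 + 8 = 28 bits.

Unary([8, 10, 7]) = 1111111101111111111011111110 (28 bits)


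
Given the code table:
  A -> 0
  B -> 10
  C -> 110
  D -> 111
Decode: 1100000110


Decoding:
110 -> C
0 -> A
0 -> A
0 -> A
0 -> A
110 -> C


Result: CAAAAC


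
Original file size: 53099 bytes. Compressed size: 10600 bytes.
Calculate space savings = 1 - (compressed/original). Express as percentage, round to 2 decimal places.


ratio = compressed/original = 10600/53099 = 0.199627
savings = 1 - ratio = 1 - 0.199627 = 0.800373
as a percentage: 0.800373 * 100 = 80.04%

Space savings = 1 - 10600/53099 = 80.04%


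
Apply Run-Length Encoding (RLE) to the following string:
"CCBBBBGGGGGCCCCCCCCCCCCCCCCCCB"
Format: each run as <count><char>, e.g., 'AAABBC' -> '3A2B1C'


Scanning runs left to right:
  i=0: run of 'C' x 2 -> '2C'
  i=2: run of 'B' x 4 -> '4B'
  i=6: run of 'G' x 5 -> '5G'
  i=11: run of 'C' x 18 -> '18C'
  i=29: run of 'B' x 1 -> '1B'

RLE = 2C4B5G18C1B


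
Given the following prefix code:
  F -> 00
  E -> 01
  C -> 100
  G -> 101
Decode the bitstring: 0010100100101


Decoding step by step:
Bits 00 -> F
Bits 101 -> G
Bits 00 -> F
Bits 100 -> C
Bits 101 -> G


Decoded message: FGFCG


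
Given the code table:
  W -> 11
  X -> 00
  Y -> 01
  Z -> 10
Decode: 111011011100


Decoding:
11 -> W
10 -> Z
11 -> W
01 -> Y
11 -> W
00 -> X


Result: WZWYWX


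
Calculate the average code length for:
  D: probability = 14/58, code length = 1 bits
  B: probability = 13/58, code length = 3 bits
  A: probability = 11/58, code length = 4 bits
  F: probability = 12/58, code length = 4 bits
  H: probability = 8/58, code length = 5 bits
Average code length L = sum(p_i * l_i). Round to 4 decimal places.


Weighted contributions p_i * l_i:
  D: (14/58) * 1 = 14/58
  B: (13/58) * 3 = 39/58
  A: (11/58) * 4 = 44/58
  F: (12/58) * 4 = 48/58
  H: (8/58) * 5 = 40/58
Sum = (14 + 39 + 44 + 48 + 40)/58 = 185/58

L = 185/58 = 3.1897 bits/symbol


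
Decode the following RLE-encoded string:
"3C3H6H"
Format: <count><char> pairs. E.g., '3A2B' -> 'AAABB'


Expanding each <count><char> pair:
  3C -> 'CCC'
  3H -> 'HHH'
  6H -> 'HHHHHH'

Decoded = CCCHHHHHHHHH


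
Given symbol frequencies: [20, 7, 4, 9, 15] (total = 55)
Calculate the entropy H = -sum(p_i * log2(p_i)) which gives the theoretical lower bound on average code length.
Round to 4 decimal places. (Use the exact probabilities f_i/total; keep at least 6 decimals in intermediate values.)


Per-symbol terms -p_i * log2(p_i) with p_i = f_i/55:
  p = 20/55 = 0.363636: log2(p) = -1.459432, -p*log2(p) = 0.530702
  p = 7/55 = 0.127273: log2(p) = -2.974005, -p*log2(p) = 0.378510
  p = 4/55 = 0.072727: log2(p) = -3.781360, -p*log2(p) = 0.275008
  p = 9/55 = 0.163636: log2(p) = -2.611435, -p*log2(p) = 0.427326
  p = 15/55 = 0.272727: log2(p) = -1.874469, -p*log2(p) = 0.511219
H = 0.530702 + 0.378510 + 0.275008 + 0.427326 + 0.511219 = 2.122765

H = 2.1228 bits/symbol


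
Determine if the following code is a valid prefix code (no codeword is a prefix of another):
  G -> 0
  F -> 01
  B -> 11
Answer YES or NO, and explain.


Checking each pair (does one codeword prefix another?):
  G='0' vs F='01': prefix -- VIOLATION

NO -- this is NOT a valid prefix code. G (0) is a prefix of F (01).


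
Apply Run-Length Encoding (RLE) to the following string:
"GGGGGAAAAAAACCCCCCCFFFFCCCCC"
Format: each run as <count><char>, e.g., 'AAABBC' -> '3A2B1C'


Scanning runs left to right:
  i=0: run of 'G' x 5 -> '5G'
  i=5: run of 'A' x 7 -> '7A'
  i=12: run of 'C' x 7 -> '7C'
  i=19: run of 'F' x 4 -> '4F'
  i=23: run of 'C' x 5 -> '5C'

RLE = 5G7A7C4F5C


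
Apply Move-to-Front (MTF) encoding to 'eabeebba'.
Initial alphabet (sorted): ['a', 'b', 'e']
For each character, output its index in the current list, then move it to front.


MTF encoding:
'e': index 2 in ['a', 'b', 'e'] -> ['e', 'a', 'b']
'a': index 1 in ['e', 'a', 'b'] -> ['a', 'e', 'b']
'b': index 2 in ['a', 'e', 'b'] -> ['b', 'a', 'e']
'e': index 2 in ['b', 'a', 'e'] -> ['e', 'b', 'a']
'e': index 0 in ['e', 'b', 'a'] -> ['e', 'b', 'a']
'b': index 1 in ['e', 'b', 'a'] -> ['b', 'e', 'a']
'b': index 0 in ['b', 'e', 'a'] -> ['b', 'e', 'a']
'a': index 2 in ['b', 'e', 'a'] -> ['a', 'b', 'e']


Output: [2, 1, 2, 2, 0, 1, 0, 2]


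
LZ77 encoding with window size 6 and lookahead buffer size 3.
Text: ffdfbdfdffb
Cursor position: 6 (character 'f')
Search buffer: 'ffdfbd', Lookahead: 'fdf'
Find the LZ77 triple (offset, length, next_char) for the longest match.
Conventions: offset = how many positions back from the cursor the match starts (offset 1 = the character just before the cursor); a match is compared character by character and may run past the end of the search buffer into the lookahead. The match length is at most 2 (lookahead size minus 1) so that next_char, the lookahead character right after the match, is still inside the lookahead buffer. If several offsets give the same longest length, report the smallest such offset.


Try each offset into the search buffer:
  offset=1 (pos 5, char 'd'): match length 0
  offset=2 (pos 4, char 'b'): match length 0
  offset=3 (pos 3, char 'f'): match length 1
  offset=4 (pos 2, char 'd'): match length 0
  offset=5 (pos 1, char 'f'): match length 2
  offset=6 (pos 0, char 'f'): match length 1
Longest match has length 2 at offset 5.
next_char = character at position 6 + 2 = 8 -> 'f'

Best match: offset=5, length=2 (matching 'fd' starting at position 1)
LZ77 triple: (5, 2, 'f')


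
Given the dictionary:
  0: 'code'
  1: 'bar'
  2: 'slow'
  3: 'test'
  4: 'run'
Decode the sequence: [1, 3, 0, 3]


Look up each index in the dictionary:
  1 -> 'bar'
  3 -> 'test'
  0 -> 'code'
  3 -> 'test'

Decoded: "bar test code test"


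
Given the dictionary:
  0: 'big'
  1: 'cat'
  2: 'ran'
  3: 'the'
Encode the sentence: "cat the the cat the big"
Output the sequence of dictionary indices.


Look up each word in the dictionary:
  'cat' -> 1
  'the' -> 3
  'the' -> 3
  'cat' -> 1
  'the' -> 3
  'big' -> 0

Encoded: [1, 3, 3, 1, 3, 0]


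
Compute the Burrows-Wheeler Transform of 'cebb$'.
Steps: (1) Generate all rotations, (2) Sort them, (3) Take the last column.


Rotations (sorted):
  0: $cebb -> last char: b
  1: b$ceb -> last char: b
  2: bb$ce -> last char: e
  3: cebb$ -> last char: $
  4: ebb$c -> last char: c


BWT = bbe$c


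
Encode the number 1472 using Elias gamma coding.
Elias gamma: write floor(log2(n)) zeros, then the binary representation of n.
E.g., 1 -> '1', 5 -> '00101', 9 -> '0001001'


num_bits = floor(log2(1472)) + 1 = 11
leading_zeros = num_bits - 1 = 10
binary(1472) = 10111000000

Elias gamma(1472) = '0000000000' + '10111000000' = 000000000010111000000 (21 bits)


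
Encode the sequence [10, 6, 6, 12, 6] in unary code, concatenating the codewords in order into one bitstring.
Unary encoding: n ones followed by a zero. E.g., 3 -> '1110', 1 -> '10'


Encode each number as n ones followed by a terminating 0:
  10 -> 11111111110 (11 bits)
  6 -> 1111110 (7 bits)
  6 -> 1111110 (7 bits)
  12 -> 1111111111110 (13 bits)
  6 -> 1111110 (7 bits)
Total length = 11 + 7 + 7 + 13 + 7 = 45 bits.

Unary([10, 6, 6, 12, 6]) = 111111111101111110111111011111111111101111110 (45 bits)


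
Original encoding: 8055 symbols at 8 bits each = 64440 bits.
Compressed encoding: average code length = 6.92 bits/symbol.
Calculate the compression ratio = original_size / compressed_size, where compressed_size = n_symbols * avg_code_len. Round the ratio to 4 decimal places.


original_size = n_symbols * orig_bits = 8055 * 8 = 64440 bits
compressed_size = n_symbols * avg_code_len = 8055 * 6.92 = 55740.6 bits
ratio = original_size / compressed_size = 64440 / 55740.6 = 1.1561

Compression ratio = 1.1561


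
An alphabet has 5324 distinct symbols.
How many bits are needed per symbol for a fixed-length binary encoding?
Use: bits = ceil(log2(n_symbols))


log2(5324) = 12.3783
Bracket: 2^12 = 4096 < 5324 <= 2^13 = 8192
So ceil(log2(5324)) = 13

bits = ceil(log2(5324)) = ceil(12.3783) = 13 bits


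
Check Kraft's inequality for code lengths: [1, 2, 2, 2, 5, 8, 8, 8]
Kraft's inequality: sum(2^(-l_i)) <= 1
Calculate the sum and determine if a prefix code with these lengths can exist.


Sum = 2^(-1) + 2^(-2) + 2^(-2) + 2^(-2) + 2^(-5) + 2^(-8) + 2^(-8) + 2^(-8)
    = 0.5 + 0.25 + 0.25 + 0.25 + 0.03125 + 0.00390625 + 0.00390625 + 0.00390625
    = 331/256 = 1.29296875
Since 1.29296875 > 1, Kraft's inequality is NOT satisfied.
A prefix code with these lengths CANNOT exist.

Kraft sum = 1.29296875. Not satisfied.


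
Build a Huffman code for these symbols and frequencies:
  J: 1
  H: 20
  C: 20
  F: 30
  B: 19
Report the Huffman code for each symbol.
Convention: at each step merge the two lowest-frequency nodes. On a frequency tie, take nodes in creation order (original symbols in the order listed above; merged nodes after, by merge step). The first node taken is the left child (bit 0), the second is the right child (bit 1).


Huffman tree construction:
Step 1: Merge J(1) + B(19) = 20
Step 2: Merge H(20) + C(20) = 40
Step 3: Merge (J+B)(20) + F(30) = 50
Step 4: Merge (H+C)(40) + ((J+B)+F)(50) = 90
Read each symbol's code off the tree from the root (left child = 0, right child = 1).

Codes:
  J: 100 (length 3)
  H: 00 (length 2)
  C: 01 (length 2)
  F: 11 (length 2)
  B: 101 (length 3)
Average code length: 200/90 = 2.2222 bits/symbol


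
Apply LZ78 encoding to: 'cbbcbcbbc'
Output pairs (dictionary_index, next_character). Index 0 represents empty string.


LZ78 encoding steps:
Dictionary: {0: ''}
Step 1: w='' (idx 0), next='c' -> output (0, 'c'), add 'c' as idx 1
Step 2: w='' (idx 0), next='b' -> output (0, 'b'), add 'b' as idx 2
Step 3: w='b' (idx 2), next='c' -> output (2, 'c'), add 'bc' as idx 3
Step 4: w='bc' (idx 3), next='b' -> output (3, 'b'), add 'bcb' as idx 4
Step 5: w='bc' (idx 3), end of input -> output (3, '')


Encoded: [(0, 'c'), (0, 'b'), (2, 'c'), (3, 'b'), (3, '')]


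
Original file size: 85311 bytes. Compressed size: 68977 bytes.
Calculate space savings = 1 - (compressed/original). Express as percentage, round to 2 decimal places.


ratio = compressed/original = 68977/85311 = 0.808536
savings = 1 - ratio = 1 - 0.808536 = 0.191464
as a percentage: 0.191464 * 100 = 19.15%

Space savings = 1 - 68977/85311 = 19.15%


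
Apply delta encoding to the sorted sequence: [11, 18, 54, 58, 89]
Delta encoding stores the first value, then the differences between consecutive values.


First value: 11
Deltas:
  18 - 11 = 7
  54 - 18 = 36
  58 - 54 = 4
  89 - 58 = 31


Delta encoded: [11, 7, 36, 4, 31]


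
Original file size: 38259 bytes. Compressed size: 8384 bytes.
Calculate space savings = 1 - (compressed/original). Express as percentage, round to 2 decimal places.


ratio = compressed/original = 8384/38259 = 0.219138
savings = 1 - ratio = 1 - 0.219138 = 0.780862
as a percentage: 0.780862 * 100 = 78.09%

Space savings = 1 - 8384/38259 = 78.09%


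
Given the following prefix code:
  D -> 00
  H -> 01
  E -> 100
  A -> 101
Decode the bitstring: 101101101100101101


Decoding step by step:
Bits 101 -> A
Bits 101 -> A
Bits 101 -> A
Bits 100 -> E
Bits 101 -> A
Bits 101 -> A


Decoded message: AAAEAA


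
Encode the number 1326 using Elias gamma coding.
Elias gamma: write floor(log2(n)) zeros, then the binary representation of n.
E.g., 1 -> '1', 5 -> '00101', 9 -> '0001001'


num_bits = floor(log2(1326)) + 1 = 11
leading_zeros = num_bits - 1 = 10
binary(1326) = 10100101110

Elias gamma(1326) = '0000000000' + '10100101110' = 000000000010100101110 (21 bits)


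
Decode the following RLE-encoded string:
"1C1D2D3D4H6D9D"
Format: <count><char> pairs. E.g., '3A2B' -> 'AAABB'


Expanding each <count><char> pair:
  1C -> 'C'
  1D -> 'D'
  2D -> 'DD'
  3D -> 'DDD'
  4H -> 'HHHH'
  6D -> 'DDDDDD'
  9D -> 'DDDDDDDDD'

Decoded = CDDDDDDHHHHDDDDDDDDDDDDDDD


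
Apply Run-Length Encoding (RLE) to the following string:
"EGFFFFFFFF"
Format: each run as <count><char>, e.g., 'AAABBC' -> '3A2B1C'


Scanning runs left to right:
  i=0: run of 'E' x 1 -> '1E'
  i=1: run of 'G' x 1 -> '1G'
  i=2: run of 'F' x 8 -> '8F'

RLE = 1E1G8F


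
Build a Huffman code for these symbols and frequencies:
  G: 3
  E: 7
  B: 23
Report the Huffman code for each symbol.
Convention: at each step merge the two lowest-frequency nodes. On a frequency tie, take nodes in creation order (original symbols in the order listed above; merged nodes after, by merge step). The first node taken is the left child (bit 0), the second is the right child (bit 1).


Huffman tree construction:
Step 1: Merge G(3) + E(7) = 10
Step 2: Merge (G+E)(10) + B(23) = 33
Read each symbol's code off the tree from the root (left child = 0, right child = 1).

Codes:
  G: 00 (length 2)
  E: 01 (length 2)
  B: 1 (length 1)
Average code length: 43/33 = 1.3030 bits/symbol


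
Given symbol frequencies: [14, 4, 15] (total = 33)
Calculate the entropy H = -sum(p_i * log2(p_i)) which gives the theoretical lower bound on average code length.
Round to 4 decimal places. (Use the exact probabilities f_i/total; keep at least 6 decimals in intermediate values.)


Per-symbol terms -p_i * log2(p_i) with p_i = f_i/33:
  p = 14/33 = 0.424242: log2(p) = -1.237039, -p*log2(p) = 0.524805
  p = 4/33 = 0.121212: log2(p) = -3.044394, -p*log2(p) = 0.369017
  p = 15/33 = 0.454545: log2(p) = -1.137504, -p*log2(p) = 0.517047
H = 0.524805 + 0.369017 + 0.517047 = 1.410869

H = 1.4109 bits/symbol


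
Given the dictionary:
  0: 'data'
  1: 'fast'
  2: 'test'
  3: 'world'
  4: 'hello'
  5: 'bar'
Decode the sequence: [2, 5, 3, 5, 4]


Look up each index in the dictionary:
  2 -> 'test'
  5 -> 'bar'
  3 -> 'world'
  5 -> 'bar'
  4 -> 'hello'

Decoded: "test bar world bar hello"


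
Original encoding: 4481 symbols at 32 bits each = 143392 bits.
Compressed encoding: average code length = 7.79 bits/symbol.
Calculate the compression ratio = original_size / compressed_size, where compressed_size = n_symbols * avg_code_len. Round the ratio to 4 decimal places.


original_size = n_symbols * orig_bits = 4481 * 32 = 143392 bits
compressed_size = n_symbols * avg_code_len = 4481 * 7.79 = 34906.99 bits
ratio = original_size / compressed_size = 143392 / 34906.99 = 4.1078

Compression ratio = 4.1078
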